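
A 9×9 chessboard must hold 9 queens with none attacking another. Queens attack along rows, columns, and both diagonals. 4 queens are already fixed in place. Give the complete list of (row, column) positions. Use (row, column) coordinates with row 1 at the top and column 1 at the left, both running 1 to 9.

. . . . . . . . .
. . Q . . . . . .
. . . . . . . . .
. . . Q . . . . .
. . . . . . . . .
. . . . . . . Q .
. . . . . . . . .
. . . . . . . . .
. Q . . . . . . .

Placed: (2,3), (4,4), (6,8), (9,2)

(1,9) (2,3) (3,6) (4,4) (5,1) (6,8) (7,5) (8,7) (9,2)

Row 1: attacked by (2,3)→{2,3,4}; (4,4)→{1,4,7}; (6,8)→{3,8}; (9,2)→{2}. Safe: 5, 6, 9. Place at column 9.
Row 3: attacked by (1,9)→{7,9}; (2,3)→{2,3,4}; (4,4)→{3,4,5}; (6,8)→{5,8}; (9,2)→{2,8}. Safe: 1, 6. Place at column 6.
Row 5: attacked by (1,9)→{5,9}; (2,3)→{3,6}; (3,6)→{4,6,8}; (4,4)→{3,4,5}; (6,8)→{7,8,9}; (9,2)→{2,6}. Safe: 1. Place at column 1.
Row 7: attacked by (1,9)→{3,9}; (2,3)→{3,8}; (3,6)→{2,6}; (4,4)→{1,4,7}; (5,1)→{1,3}; (6,8)→{7,8,9}; (9,2)→{2,4}. Safe: 5. Place at column 5.
Row 8: attacked by (1,9)→{2,9}; (2,3)→{3,9}; (3,6)→{1,6}; (4,4)→{4,8}; (5,1)→{1,4}; (6,8)→{6,8}; (7,5)→{4,5,6}; (9,2)→{1,2,3}. Safe: 7. Place at column 7.
Columns [9, 3, 6, 4, 1, 8, 5, 7, 2], r−c [-8, -1, -3, 0, 4, -2, 2, 1, 7], r+c [10, 5, 9, 8, 6, 14, 12, 15, 11] are all distinct, so no two queens attack.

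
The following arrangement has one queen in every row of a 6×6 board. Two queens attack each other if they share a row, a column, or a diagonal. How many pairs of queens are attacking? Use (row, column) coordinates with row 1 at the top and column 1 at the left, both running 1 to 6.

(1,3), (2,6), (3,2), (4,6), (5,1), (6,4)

Same column: (2,6)–(4,6) (column 6).
Same diagonal: (1,3)–(4,6) (|1−4| = |3−6| = 3); (4,6)–(6,4) (|4−6| = |6−4| = 2).
Total attacking pairs: 3.

3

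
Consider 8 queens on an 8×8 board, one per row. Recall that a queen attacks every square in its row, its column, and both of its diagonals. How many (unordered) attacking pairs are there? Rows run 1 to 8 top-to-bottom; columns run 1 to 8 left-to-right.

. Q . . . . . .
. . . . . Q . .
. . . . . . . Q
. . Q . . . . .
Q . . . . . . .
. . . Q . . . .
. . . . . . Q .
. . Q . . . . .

2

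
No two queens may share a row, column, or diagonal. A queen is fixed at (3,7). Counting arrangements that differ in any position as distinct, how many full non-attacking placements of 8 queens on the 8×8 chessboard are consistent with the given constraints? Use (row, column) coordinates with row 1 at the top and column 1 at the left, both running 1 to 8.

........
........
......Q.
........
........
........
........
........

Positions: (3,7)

14

Branch on row 1: col 1 → 0; col 2 → 2; col 3 → 2; col 4 → 3; col 6 → 7; col 8 → 0.
Sum: 0 + 2 + 2 + 3 + 7 + 0 = 14.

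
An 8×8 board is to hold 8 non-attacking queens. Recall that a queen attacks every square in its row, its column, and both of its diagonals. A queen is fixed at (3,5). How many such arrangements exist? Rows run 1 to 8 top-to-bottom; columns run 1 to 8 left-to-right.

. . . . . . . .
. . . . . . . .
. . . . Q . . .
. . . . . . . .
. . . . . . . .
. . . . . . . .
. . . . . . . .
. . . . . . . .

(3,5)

12

Branch on row 1: col 1 → 1; col 2 → 1; col 4 → 6; col 6 → 3; col 8 → 1.
Sum: 1 + 1 + 6 + 3 + 1 = 12.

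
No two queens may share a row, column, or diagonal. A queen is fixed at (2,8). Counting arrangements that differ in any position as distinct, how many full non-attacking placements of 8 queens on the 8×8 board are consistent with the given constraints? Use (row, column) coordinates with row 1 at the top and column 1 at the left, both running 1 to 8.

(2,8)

Branch on row 1: col 1 → 0; col 2 → 1; col 3 → 1; col 4 → 3; col 5 → 2; col 6 → 1.
Sum: 0 + 1 + 1 + 3 + 2 + 1 = 8.

8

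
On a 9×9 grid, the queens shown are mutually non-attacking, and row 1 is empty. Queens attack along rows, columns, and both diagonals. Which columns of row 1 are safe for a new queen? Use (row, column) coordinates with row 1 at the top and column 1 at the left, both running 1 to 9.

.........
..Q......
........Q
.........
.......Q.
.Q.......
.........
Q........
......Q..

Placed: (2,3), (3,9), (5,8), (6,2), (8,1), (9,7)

(2,3) attacks row 1 at column 3 and diagonals 2, 4.
(3,9) attacks row 1 at column 9 and diagonals 7.
(5,8) attacks row 1 at column 8 and diagonals 4.
(6,2) attacks row 1 at column 2 and diagonals 7.
(8,1) attacks row 1 at column 1 and diagonals 8.
(9,7) attacks row 1 at column 7.
Attacked columns: {1, 2, 3, 4, 7, 8, 9}. Safe: {5, 6}.

columns 5, 6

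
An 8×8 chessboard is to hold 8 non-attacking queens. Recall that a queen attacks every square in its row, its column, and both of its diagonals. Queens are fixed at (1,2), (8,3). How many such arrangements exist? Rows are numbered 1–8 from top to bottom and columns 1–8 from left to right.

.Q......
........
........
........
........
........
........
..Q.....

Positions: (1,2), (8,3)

Branch on row 2: col 4 → 0; col 5 → 1; col 6 → 0; col 7 → 1; col 8 → 0.
Sum: 0 + 1 + 0 + 1 + 0 = 2.

2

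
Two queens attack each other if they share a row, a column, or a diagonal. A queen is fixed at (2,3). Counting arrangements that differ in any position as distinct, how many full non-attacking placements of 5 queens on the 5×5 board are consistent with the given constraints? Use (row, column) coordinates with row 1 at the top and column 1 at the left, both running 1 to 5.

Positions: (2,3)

Branch on row 1: col 1 → 1; col 5 → 1.
Sum: 1 + 1 = 2.

2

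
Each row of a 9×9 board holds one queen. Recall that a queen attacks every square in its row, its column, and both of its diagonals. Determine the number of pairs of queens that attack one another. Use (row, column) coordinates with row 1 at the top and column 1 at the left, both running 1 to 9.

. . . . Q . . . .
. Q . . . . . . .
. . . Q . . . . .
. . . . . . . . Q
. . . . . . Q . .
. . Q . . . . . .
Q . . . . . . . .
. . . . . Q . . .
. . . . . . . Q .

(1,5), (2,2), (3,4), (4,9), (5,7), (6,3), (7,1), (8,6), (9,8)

0

All columns are distinct and no two queens satisfy |Δrow| = |Δcol|, so no pair attacks.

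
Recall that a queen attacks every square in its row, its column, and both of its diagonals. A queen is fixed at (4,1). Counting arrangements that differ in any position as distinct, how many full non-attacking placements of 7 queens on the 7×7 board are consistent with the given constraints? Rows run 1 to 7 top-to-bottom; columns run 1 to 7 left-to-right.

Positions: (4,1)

Branch on row 1: col 2 → 2; col 3 → 1; col 5 → 0; col 6 → 2; col 7 → 1.
Sum: 2 + 1 + 0 + 2 + 1 = 6.

6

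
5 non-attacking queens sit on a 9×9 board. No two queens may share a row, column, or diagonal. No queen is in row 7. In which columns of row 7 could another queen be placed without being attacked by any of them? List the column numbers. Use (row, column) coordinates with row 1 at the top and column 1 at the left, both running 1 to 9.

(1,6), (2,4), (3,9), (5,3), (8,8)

(1,6) attacks row 7 at column 6.
(2,4) attacks row 7 at column 4 and diagonals 9.
(3,9) attacks row 7 at column 9 and diagonals 5.
(5,3) attacks row 7 at column 3 and diagonals 1, 5.
(8,8) attacks row 7 at column 8 and diagonals 7, 9.
Attacked columns: {1, 3, 4, 5, 6, 7, 8, 9}. Safe: {2}.

columns 2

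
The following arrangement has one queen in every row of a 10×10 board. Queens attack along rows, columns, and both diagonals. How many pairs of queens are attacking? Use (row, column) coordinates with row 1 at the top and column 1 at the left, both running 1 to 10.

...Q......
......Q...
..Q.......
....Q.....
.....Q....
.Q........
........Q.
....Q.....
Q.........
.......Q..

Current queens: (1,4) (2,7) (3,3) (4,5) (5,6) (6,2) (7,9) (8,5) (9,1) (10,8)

3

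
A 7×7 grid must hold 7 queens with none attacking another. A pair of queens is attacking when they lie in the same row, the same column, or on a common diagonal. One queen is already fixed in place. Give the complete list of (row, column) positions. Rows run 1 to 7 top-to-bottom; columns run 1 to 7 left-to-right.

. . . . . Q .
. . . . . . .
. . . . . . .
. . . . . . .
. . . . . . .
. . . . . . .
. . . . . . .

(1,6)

(1,6) (2,1) (3,3) (4,5) (5,7) (6,2) (7,4)

Row 2: attacked by (1,6)→{5,6,7}. Safe: 1, 2, 3, 4. Place at column 1.
Row 3: attacked by (1,6)→{4,6}; (2,1)→{1,2}. Safe: 3, 5, 7. Place at column 3.
Row 4: attacked by (1,6)→{3,6}; (2,1)→{1,3}; (3,3)→{2,3,4}. Safe: 5, 7. Place at column 5.
Row 5: attacked by (1,6)→{2,6}; (2,1)→{1,4}; (3,3)→{1,3,5}; (4,5)→{4,5,6}. Safe: 7. Place at column 7.
Row 6: attacked by (1,6)→{1,6}; (2,1)→{1,5}; (3,3)→{3,6}; (4,5)→{3,5,7}; (5,7)→{6,7}. Safe: 2, 4. Place at column 2.
Row 7: attacked by (1,6)→{6}; (2,1)→{1,6}; (3,3)→{3,7}; (4,5)→{2,5}; (5,7)→{5,7}; (6,2)→{1,2,3}. Safe: 4. Place at column 4.
Columns [6, 1, 3, 5, 7, 2, 4], r−c [-5, 1, 0, -1, -2, 4, 3], r+c [7, 3, 6, 9, 12, 8, 11] are all distinct, so no two queens attack.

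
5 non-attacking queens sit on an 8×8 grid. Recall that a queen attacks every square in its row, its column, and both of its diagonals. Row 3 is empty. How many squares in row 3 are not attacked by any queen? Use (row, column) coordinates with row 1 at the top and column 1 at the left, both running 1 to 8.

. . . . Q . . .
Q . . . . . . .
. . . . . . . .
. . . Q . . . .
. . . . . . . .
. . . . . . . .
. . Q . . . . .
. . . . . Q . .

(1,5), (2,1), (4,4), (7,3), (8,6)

(1,5) attacks row 3 at column 5 and diagonals 3, 7.
(2,1) attacks row 3 at column 1 and diagonals 2.
(4,4) attacks row 3 at column 4 and diagonals 3, 5.
(7,3) attacks row 3 at column 3 and diagonals 7.
(8,6) attacks row 3 at column 6 and diagonals 1.
Attacked columns: {1, 2, 3, 4, 5, 6, 7}. Safe: {8}.

1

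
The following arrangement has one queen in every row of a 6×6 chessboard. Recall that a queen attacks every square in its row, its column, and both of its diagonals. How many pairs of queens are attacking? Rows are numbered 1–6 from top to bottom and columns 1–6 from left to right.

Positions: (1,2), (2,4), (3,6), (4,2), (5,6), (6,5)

Same column: (1,2)–(4,2) (column 2); (3,6)–(5,6) (column 6).
Same diagonal: (1,2)–(5,6) (|1−5| = |2−6| = 4); (2,4)–(4,2) (|2−4| = |4−2| = 2); (5,6)–(6,5) (|5−6| = |6−5| = 1).
Total attacking pairs: 5.

5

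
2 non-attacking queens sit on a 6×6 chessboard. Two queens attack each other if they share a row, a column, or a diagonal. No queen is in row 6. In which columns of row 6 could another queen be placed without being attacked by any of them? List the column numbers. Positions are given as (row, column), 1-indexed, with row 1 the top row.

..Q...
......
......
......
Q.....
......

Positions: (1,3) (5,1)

columns 4, 5, 6

(1,3) attacks row 6 at column 3.
(5,1) attacks row 6 at column 1 and diagonals 2.
Attacked columns: {1, 2, 3}. Safe: {4, 5, 6}.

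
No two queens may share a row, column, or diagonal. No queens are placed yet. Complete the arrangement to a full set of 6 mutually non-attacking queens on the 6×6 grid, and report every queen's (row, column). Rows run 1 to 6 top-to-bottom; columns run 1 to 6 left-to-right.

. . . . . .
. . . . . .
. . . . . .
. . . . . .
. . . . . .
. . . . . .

(1,2) (2,4) (3,6) (4,1) (5,3) (6,5)

Row 1: Safe: 1, 2, 3, 4, 5, 6. Place at column 2.
Row 2: attacked by (1,2)→{1,2,3}. Safe: 4, 5, 6. Place at column 4.
Row 3: attacked by (1,2)→{2,4}; (2,4)→{3,4,5}. Safe: 1, 6. Place at column 6.
Row 4: attacked by (1,2)→{2,5}; (2,4)→{2,4,6}; (3,6)→{5,6}. Safe: 1, 3. Place at column 1.
Row 5: attacked by (1,2)→{2,6}; (2,4)→{1,4}; (3,6)→{4,6}; (4,1)→{1,2}. Safe: 3, 5. Place at column 3.
Row 6: attacked by (1,2)→{2}; (2,4)→{4}; (3,6)→{3,6}; (4,1)→{1,3}; (5,3)→{2,3,4}. Safe: 5. Place at column 5.
Columns [2, 4, 6, 1, 3, 5], r−c [-1, -2, -3, 3, 2, 1], r+c [3, 6, 9, 5, 8, 11] are all distinct, so no two queens attack.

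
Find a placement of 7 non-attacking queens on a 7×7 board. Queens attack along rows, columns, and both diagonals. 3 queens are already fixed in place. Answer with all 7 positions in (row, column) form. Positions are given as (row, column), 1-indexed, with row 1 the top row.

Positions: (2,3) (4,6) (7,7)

Row 1: attacked by (2,3)→{2,3,4}; (4,6)→{3,6}; (7,7)→{1,7}. Safe: 5. Place at column 5.
Row 3: attacked by (1,5)→{3,5,7}; (2,3)→{2,3,4}; (4,6)→{5,6,7}; (7,7)→{3,7}. Safe: 1. Place at column 1.
Row 5: attacked by (1,5)→{1,5}; (2,3)→{3,6}; (3,1)→{1,3}; (4,6)→{5,6,7}; (7,7)→{5,7}. Safe: 2, 4. Place at column 4.
Row 6: attacked by (1,5)→{5}; (2,3)→{3,7}; (3,1)→{1,4}; (4,6)→{4,6}; (5,4)→{3,4,5}; (7,7)→{6,7}. Safe: 2. Place at column 2.
Columns [5, 3, 1, 6, 4, 2, 7], r−c [-4, -1, 2, -2, 1, 4, 0], r+c [6, 5, 4, 10, 9, 8, 14] are all distinct, so no two queens attack.

(1,5) (2,3) (3,1) (4,6) (5,4) (6,2) (7,7)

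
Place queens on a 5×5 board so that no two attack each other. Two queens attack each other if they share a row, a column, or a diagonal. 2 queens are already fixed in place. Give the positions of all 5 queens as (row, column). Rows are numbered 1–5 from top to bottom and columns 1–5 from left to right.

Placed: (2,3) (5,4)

(1,1) (2,3) (3,5) (4,2) (5,4)

Row 1: attacked by (2,3)→{2,3,4}; (5,4)→{4}. Safe: 1, 5. Place at column 1.
Row 3: attacked by (1,1)→{1,3}; (2,3)→{2,3,4}; (5,4)→{2,4}. Safe: 5. Place at column 5.
Row 4: attacked by (1,1)→{1,4}; (2,3)→{1,3,5}; (3,5)→{4,5}; (5,4)→{3,4,5}. Safe: 2. Place at column 2.
Columns [1, 3, 5, 2, 4], r−c [0, -1, -2, 2, 1], r+c [2, 5, 8, 6, 9] are all distinct, so no two queens attack.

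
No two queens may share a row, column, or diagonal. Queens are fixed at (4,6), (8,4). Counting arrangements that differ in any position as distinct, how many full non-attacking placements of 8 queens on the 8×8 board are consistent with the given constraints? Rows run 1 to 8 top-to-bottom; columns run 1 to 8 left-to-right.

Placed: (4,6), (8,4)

Branch on row 1: col 1 → 1; col 2 → 1; col 5 → 2; col 7 → 1; col 8 → 1.
Sum: 1 + 1 + 2 + 1 + 1 = 6.

6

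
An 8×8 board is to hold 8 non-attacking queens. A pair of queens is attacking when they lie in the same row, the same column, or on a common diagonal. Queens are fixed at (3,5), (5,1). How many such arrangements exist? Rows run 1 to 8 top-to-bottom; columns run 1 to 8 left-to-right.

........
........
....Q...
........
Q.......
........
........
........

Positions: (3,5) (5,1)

6

Branch on row 1: col 2 → 1; col 4 → 2; col 6 → 2; col 8 → 1.
Sum: 1 + 2 + 2 + 1 = 6.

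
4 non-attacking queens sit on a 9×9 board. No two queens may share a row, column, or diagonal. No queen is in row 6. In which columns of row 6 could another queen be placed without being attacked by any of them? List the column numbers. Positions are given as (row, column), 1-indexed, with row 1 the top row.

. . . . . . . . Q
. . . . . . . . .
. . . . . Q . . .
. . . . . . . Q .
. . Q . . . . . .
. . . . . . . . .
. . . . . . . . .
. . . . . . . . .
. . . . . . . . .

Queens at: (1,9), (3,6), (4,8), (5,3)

columns 1, 5, 7

(1,9) attacks row 6 at column 9 and diagonals 4.
(3,6) attacks row 6 at column 6 and diagonals 3, 9.
(4,8) attacks row 6 at column 8 and diagonals 6.
(5,3) attacks row 6 at column 3 and diagonals 2, 4.
Attacked columns: {2, 3, 4, 6, 8, 9}. Safe: {1, 5, 7}.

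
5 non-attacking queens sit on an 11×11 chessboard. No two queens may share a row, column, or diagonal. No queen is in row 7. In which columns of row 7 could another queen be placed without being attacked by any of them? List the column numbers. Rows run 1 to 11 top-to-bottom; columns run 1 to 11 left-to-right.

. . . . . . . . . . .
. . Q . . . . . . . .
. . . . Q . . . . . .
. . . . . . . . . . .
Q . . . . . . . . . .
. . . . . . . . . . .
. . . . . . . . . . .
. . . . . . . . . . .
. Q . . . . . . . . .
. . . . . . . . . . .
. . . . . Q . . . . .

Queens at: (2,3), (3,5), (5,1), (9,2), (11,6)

(2,3) attacks row 7 at column 3 and diagonals 8.
(3,5) attacks row 7 at column 5 and diagonals 1, 9.
(5,1) attacks row 7 at column 1 and diagonals 3.
(9,2) attacks row 7 at column 2 and diagonals 4.
(11,6) attacks row 7 at column 6 and diagonals 2, 10.
Attacked columns: {1, 2, 3, 4, 5, 6, 8, 9, 10}. Safe: {7, 11}.

columns 7, 11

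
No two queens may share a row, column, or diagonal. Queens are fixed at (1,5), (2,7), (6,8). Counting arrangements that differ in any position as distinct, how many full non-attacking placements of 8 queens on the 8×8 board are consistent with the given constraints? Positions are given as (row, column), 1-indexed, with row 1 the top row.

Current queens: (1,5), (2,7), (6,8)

2

Branch on row 3: col 1 → 1; col 2 → 0; col 4 → 1.
Sum: 1 + 0 + 1 = 2.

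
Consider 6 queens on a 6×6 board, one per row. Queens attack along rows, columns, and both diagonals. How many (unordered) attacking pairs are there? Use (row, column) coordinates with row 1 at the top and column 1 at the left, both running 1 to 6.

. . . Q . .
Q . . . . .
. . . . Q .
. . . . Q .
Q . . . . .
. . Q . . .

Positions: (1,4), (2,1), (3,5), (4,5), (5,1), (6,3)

3

Same column: (2,1)–(5,1) (column 1); (3,5)–(4,5) (column 5).
Same diagonal: (4,5)–(6,3) (|4−6| = |5−3| = 2).
Total attacking pairs: 3.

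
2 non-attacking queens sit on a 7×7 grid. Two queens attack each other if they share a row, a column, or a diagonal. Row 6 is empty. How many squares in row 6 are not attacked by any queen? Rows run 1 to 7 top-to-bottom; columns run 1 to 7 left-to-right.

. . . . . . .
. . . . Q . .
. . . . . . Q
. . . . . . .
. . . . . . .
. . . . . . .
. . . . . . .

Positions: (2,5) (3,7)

(2,5) attacks row 6 at column 5 and diagonals 1.
(3,7) attacks row 6 at column 7 and diagonals 4.
Attacked columns: {1, 4, 5, 7}. Safe: {2, 3, 6}.

3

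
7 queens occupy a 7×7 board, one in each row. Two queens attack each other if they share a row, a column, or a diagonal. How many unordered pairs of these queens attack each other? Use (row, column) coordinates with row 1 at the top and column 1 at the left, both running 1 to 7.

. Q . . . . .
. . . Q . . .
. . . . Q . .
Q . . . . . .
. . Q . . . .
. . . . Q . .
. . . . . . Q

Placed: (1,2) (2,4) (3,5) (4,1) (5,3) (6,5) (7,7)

Same column: (3,5)–(6,5) (column 5).
Same diagonal: (2,4)–(3,5) (|2−3| = |4−5| = 1); (3,5)–(5,3) (|3−5| = |5−3| = 2).
Total attacking pairs: 3.

3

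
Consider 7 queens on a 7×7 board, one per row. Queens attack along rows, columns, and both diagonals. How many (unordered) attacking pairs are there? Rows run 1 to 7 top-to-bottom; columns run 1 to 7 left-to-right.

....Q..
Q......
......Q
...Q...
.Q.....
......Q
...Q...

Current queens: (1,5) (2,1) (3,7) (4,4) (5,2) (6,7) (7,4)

4

Same column: (3,7)–(6,7) (column 7); (4,4)–(7,4) (column 4).
Same diagonal: (1,5)–(3,7) (|1−3| = |5−7| = 2); (5,2)–(7,4) (|5−7| = |2−4| = 2).
Total attacking pairs: 4.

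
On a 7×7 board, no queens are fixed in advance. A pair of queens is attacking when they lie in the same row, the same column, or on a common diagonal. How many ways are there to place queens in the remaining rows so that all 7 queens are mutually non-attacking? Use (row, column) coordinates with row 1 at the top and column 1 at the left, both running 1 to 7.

Branch on row 1: col 1 → 4; col 2 → 7; col 3 → 6; col 4 → 6; col 5 → 6; col 6 → 7; col 7 → 4.
Sum: 4 + 7 + 6 + 6 + 6 + 7 + 4 = 40.
(This is the classic 7-queens count.)

40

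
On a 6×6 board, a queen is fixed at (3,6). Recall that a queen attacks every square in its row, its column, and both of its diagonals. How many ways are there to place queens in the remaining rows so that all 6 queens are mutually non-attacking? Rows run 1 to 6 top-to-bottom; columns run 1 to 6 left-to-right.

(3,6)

1

Branch on row 1: col 1 → 0; col 2 → 1; col 3 → 0; col 5 → 0.
Sum: 0 + 1 + 0 + 0 = 1.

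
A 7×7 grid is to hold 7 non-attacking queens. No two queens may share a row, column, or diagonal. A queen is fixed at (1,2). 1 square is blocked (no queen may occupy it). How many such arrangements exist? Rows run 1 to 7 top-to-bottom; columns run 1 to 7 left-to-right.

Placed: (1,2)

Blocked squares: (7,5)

6

Branch on row 2: col 4 → 2; col 5 → 3; col 6 → 0; col 7 → 1.
Sum: 2 + 3 + 0 + 1 = 6.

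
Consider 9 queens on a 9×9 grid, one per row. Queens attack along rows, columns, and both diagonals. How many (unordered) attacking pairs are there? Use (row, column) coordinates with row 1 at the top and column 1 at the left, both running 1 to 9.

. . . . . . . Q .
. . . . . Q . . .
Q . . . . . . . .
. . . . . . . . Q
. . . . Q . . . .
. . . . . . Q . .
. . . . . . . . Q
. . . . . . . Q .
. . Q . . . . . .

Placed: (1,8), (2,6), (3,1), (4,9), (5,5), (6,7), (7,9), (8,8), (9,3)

Same column: (1,8)–(8,8) (column 8); (4,9)–(7,9) (column 9).
Same diagonal: (4,9)–(6,7) (|4−6| = |9−7| = 2); (5,5)–(8,8) (|5−8| = |5−8| = 3); (7,9)–(8,8) (|7−8| = |9−8| = 1).
Total attacking pairs: 5.

5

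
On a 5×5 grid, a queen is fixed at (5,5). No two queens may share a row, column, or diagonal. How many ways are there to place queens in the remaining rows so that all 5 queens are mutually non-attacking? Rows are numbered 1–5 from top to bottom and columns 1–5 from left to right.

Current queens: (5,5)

Branch on row 1: col 2 → 1; col 3 → 1; col 4 → 0.
Sum: 1 + 1 + 0 = 2.

2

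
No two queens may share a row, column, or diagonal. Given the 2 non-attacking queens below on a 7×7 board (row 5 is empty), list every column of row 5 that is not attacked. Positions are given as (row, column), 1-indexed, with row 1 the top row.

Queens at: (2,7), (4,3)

(2,7) attacks row 5 at column 7 and diagonals 4.
(4,3) attacks row 5 at column 3 and diagonals 2, 4.
Attacked columns: {2, 3, 4, 7}. Safe: {1, 5, 6}.

columns 1, 5, 6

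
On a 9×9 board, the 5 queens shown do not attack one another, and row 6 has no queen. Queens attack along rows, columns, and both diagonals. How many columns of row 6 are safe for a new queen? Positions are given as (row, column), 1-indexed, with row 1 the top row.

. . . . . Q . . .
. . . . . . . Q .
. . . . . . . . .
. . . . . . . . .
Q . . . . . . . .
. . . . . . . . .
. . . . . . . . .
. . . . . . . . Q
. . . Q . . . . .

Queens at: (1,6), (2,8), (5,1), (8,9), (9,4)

(1,6) attacks row 6 at column 6 and diagonals 1.
(2,8) attacks row 6 at column 8 and diagonals 4.
(5,1) attacks row 6 at column 1 and diagonals 2.
(8,9) attacks row 6 at column 9 and diagonals 7.
(9,4) attacks row 6 at column 4 and diagonals 1, 7.
Attacked columns: {1, 2, 4, 6, 7, 8, 9}. Safe: {3, 5}.

2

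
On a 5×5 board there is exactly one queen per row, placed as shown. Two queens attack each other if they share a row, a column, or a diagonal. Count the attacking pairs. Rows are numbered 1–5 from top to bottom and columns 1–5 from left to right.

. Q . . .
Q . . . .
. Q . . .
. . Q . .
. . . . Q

Same column: (1,2)–(3,2) (column 2).
Same diagonal: (1,2)–(2,1) (|1−2| = |2−1| = 1); (2,1)–(3,2) (|2−3| = |1−2| = 1); (2,1)–(4,3) (|2−4| = |1−3| = 2); (3,2)–(4,3) (|3−4| = |2−3| = 1).
Total attacking pairs: 5.

5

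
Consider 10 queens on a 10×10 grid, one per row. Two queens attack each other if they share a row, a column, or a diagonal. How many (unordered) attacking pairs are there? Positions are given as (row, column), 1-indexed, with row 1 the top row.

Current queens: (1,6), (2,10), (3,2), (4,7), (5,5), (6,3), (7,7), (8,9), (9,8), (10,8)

Same column: (4,7)–(7,7) (column 7); (9,8)–(10,8) (column 8).
Same diagonal: (3,2)–(9,8) (|3−9| = |2−8| = 6); (5,5)–(7,7) (|5−7| = |5−7| = 2); (8,9)–(9,8) (|8−9| = |9−8| = 1).
Total attacking pairs: 5.

5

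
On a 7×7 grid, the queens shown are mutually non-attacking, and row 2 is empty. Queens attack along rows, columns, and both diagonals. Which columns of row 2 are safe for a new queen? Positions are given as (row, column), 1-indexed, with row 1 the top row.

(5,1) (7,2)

columns 3, 5, 6

(5,1) attacks row 2 at column 1 and diagonals 4.
(7,2) attacks row 2 at column 2 and diagonals 7.
Attacked columns: {1, 2, 4, 7}. Safe: {3, 5, 6}.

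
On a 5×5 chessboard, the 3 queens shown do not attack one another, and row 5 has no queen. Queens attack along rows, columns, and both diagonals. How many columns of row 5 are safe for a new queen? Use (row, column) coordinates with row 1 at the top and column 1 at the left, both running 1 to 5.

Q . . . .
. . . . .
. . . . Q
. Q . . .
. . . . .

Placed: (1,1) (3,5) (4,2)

(1,1) attacks row 5 at column 1 and diagonals 5.
(3,5) attacks row 5 at column 5 and diagonals 3.
(4,2) attacks row 5 at column 2 and diagonals 1, 3.
Attacked columns: {1, 2, 3, 5}. Safe: {4}.

1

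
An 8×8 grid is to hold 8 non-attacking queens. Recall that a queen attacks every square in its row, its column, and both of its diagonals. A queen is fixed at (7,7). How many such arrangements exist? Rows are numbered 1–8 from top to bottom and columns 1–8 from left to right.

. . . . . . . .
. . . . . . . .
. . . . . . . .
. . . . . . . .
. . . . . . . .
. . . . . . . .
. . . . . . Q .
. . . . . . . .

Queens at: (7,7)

16

Branch on row 1: col 2 → 3; col 3 → 5; col 4 → 2; col 5 → 1; col 6 → 3; col 8 → 2.
Sum: 3 + 5 + 2 + 1 + 3 + 2 = 16.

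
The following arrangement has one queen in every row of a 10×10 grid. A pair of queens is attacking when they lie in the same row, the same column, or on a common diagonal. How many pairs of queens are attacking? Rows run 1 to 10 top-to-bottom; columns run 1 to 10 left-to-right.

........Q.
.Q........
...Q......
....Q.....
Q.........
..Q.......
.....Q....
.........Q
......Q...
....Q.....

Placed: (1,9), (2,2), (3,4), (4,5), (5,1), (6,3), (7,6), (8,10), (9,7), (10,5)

Same column: (4,5)–(10,5) (column 5).
Same diagonal: (3,4)–(4,5) (|3−4| = |4−5| = 1); (4,5)–(6,3) (|4−6| = |5−3| = 2).
Total attacking pairs: 3.

3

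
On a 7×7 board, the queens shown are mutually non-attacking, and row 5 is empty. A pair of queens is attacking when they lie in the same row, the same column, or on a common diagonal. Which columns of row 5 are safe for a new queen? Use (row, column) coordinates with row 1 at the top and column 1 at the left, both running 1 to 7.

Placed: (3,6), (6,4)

columns 1, 2, 7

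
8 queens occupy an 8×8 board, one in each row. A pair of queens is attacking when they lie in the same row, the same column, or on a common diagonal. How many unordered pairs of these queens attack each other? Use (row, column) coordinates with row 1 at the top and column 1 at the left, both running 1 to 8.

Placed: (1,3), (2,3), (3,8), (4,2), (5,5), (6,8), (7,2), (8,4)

Same column: (1,3)–(2,3) (column 3); (3,8)–(6,8) (column 8); (4,2)–(7,2) (column 2).
Same diagonal: (1,3)–(6,8) (|1−6| = |3−8| = 5).
Total attacking pairs: 4.

4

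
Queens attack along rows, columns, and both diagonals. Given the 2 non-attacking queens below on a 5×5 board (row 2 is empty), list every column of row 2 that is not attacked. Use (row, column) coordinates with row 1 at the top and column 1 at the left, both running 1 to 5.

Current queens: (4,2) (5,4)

columns 3, 5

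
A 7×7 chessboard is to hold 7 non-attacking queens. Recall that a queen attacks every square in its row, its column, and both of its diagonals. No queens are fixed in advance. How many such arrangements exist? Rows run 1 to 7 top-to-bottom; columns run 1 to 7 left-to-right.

Branch on row 1: col 1 → 4; col 2 → 7; col 3 → 6; col 4 → 6; col 5 → 6; col 6 → 7; col 7 → 4.
Sum: 4 + 7 + 6 + 6 + 6 + 7 + 4 = 40.
(This is the classic 7-queens count.)

40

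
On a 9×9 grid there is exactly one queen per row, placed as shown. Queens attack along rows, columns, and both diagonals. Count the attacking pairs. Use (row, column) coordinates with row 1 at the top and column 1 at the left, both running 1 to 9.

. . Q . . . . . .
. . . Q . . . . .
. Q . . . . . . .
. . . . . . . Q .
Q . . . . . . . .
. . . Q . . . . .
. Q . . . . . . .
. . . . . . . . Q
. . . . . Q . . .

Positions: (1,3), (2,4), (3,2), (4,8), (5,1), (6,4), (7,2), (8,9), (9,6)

Same column: (2,4)–(6,4) (column 4); (3,2)–(7,2) (column 2).
Same diagonal: (1,3)–(2,4) (|1−2| = |3−4| = 1); (2,4)–(5,1) (|2−5| = |4−1| = 3).
Total attacking pairs: 4.

4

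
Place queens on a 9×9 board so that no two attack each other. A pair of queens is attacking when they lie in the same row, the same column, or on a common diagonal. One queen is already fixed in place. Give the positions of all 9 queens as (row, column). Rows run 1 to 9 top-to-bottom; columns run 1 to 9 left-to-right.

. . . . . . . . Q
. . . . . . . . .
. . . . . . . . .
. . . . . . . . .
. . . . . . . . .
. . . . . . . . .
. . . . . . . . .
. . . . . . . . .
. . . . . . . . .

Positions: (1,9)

(1,9) (2,4) (3,8) (4,1) (5,3) (6,6) (7,2) (8,7) (9,5)

Row 2: attacked by (1,9)→{8,9}. Safe: 1, 2, 3, 4, 5, 6, 7. Place at column 4.
Row 3: attacked by (1,9)→{7,9}; (2,4)→{3,4,5}. Safe: 1, 2, 6, 8. Place at column 8.
Row 4: attacked by (1,9)→{6,9}; (2,4)→{2,4,6}; (3,8)→{7,8,9}. Safe: 1, 3, 5. Place at column 1.
Row 5: attacked by (1,9)→{5,9}; (2,4)→{1,4,7}; (3,8)→{6,8}; (4,1)→{1,2}. Safe: 3. Place at column 3.
Row 6: attacked by (1,9)→{4,9}; (2,4)→{4,8}; (3,8)→{5,8}; (4,1)→{1,3}; (5,3)→{2,3,4}. Safe: 6, 7. Place at column 6.
Row 7: attacked by (1,9)→{3,9}; (2,4)→{4,9}; (3,8)→{4,8}; (4,1)→{1,4}; (5,3)→{1,3,5}; (6,6)→{5,6,7}. Safe: 2. Place at column 2.
Row 8: attacked by (1,9)→{2,9}; (2,4)→{4}; (3,8)→{3,8}; (4,1)→{1,5}; (5,3)→{3,6}; (6,6)→{4,6,8}; (7,2)→{1,2,3}. Safe: 7. Place at column 7.
Row 9: attacked by (1,9)→{1,9}; (2,4)→{4}; (3,8)→{2,8}; (4,1)→{1,6}; (5,3)→{3,7}; (6,6)→{3,6,9}; (7,2)→{2,4}; (8,7)→{6,7,8}. Safe: 5. Place at column 5.
Columns [9, 4, 8, 1, 3, 6, 2, 7, 5], r−c [-8, -2, -5, 3, 2, 0, 5, 1, 4], r+c [10, 6, 11, 5, 8, 12, 9, 15, 14] are all distinct, so no two queens attack.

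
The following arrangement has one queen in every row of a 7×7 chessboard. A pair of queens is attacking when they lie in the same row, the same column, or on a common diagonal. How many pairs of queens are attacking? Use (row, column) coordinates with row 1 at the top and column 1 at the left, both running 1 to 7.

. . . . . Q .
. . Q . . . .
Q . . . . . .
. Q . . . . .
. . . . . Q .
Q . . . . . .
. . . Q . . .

6

Same column: (1,6)–(5,6) (column 6); (3,1)–(6,1) (column 1).
Same diagonal: (1,6)–(6,1) (|1−6| = |6−1| = 5); (2,3)–(5,6) (|2−5| = |3−6| = 3); (3,1)–(4,2) (|3−4| = |1−2| = 1); (5,6)–(7,4) (|5−7| = |6−4| = 2).
Total attacking pairs: 6.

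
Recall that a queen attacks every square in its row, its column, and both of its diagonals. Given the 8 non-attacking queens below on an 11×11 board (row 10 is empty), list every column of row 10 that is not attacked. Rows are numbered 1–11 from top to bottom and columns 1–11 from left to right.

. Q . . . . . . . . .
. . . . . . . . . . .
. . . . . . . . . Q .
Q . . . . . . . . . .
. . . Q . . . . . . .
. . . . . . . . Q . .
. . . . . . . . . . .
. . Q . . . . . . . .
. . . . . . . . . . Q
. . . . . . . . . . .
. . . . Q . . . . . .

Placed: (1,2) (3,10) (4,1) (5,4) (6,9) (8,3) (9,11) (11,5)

columns 8

(1,2) attacks row 10 at column 2 and diagonals 11.
(3,10) attacks row 10 at column 10 and diagonals 3.
(4,1) attacks row 10 at column 1 and diagonals 7.
(5,4) attacks row 10 at column 4 and diagonals 9.
(6,9) attacks row 10 at column 9 and diagonals 5.
(8,3) attacks row 10 at column 3 and diagonals 1, 5.
(9,11) attacks row 10 at column 11 and diagonals 10.
(11,5) attacks row 10 at column 5 and diagonals 4, 6.
Attacked columns: {1, 2, 3, 4, 5, 6, 7, 9, 10, 11}. Safe: {8}.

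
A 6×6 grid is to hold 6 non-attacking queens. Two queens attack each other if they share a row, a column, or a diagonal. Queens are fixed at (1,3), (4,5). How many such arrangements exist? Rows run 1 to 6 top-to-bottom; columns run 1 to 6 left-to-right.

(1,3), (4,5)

1

Branch on row 2: col 1 → 0; col 6 → 1.
Sum: 0 + 1 = 1.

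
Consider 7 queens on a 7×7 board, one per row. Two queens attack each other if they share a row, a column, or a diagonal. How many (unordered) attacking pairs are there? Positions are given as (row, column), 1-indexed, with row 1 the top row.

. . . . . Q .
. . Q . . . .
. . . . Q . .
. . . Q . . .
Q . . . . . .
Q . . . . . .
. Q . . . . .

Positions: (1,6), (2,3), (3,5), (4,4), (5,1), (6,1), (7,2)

4

Same column: (5,1)–(6,1) (column 1).
Same diagonal: (1,6)–(6,1) (|1−6| = |6−1| = 5); (3,5)–(4,4) (|3−4| = |5−4| = 1); (6,1)–(7,2) (|6−7| = |1−2| = 1).
Total attacking pairs: 4.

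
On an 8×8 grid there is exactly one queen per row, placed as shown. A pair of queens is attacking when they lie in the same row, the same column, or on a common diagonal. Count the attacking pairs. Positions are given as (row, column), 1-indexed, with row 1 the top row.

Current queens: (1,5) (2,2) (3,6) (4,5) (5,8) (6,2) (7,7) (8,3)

Same column: (1,5)–(4,5) (column 5); (2,2)–(6,2) (column 2).
Same diagonal: (2,2)–(7,7) (|2−7| = |2−7| = 5); (3,6)–(4,5) (|3−4| = |6−5| = 1); (3,6)–(5,8) (|3−5| = |6−8| = 2).
Total attacking pairs: 5.

5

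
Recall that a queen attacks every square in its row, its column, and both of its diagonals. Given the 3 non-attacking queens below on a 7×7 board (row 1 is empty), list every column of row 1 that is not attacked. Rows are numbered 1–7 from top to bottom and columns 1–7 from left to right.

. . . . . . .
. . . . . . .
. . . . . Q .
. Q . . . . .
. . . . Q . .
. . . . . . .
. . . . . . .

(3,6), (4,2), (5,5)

(3,6) attacks row 1 at column 6 and diagonals 4.
(4,2) attacks row 1 at column 2 and diagonals 5.
(5,5) attacks row 1 at column 5 and diagonals 1.
Attacked columns: {1, 2, 4, 5, 6}. Safe: {3, 7}.

columns 3, 7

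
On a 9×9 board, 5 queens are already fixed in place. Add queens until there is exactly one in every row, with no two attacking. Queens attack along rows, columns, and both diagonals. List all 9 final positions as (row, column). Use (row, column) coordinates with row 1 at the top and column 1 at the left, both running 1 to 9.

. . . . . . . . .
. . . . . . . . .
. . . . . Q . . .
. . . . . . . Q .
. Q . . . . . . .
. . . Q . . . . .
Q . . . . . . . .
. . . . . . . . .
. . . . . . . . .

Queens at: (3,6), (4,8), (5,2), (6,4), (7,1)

(1,3) (2,9) (3,6) (4,8) (5,2) (6,4) (7,1) (8,7) (9,5)

Row 1: attacked by (3,6)→{4,6,8}; (4,8)→{5,8}; (5,2)→{2,6}; (6,4)→{4,9}; (7,1)→{1,7}. Safe: 3. Place at column 3.
Row 2: attacked by (1,3)→{2,3,4}; (3,6)→{5,6,7}; (4,8)→{6,8}; (5,2)→{2,5}; (6,4)→{4,8}; (7,1)→{1,6}. Safe: 9. Place at column 9.
Row 8: attacked by (1,3)→{3}; (2,9)→{3,9}; (3,6)→{1,6}; (4,8)→{4,8}; (5,2)→{2,5}; (6,4)→{2,4,6}; (7,1)→{1,2}. Safe: 7. Place at column 7.
Row 9: attacked by (1,3)→{3}; (2,9)→{2,9}; (3,6)→{6}; (4,8)→{3,8}; (5,2)→{2,6}; (6,4)→{1,4,7}; (7,1)→{1,3}; (8,7)→{6,7,8}. Safe: 5. Place at column 5.
Columns [3, 9, 6, 8, 2, 4, 1, 7, 5], r−c [-2, -7, -3, -4, 3, 2, 6, 1, 4], r+c [4, 11, 9, 12, 7, 10, 8, 15, 14] are all distinct, so no two queens attack.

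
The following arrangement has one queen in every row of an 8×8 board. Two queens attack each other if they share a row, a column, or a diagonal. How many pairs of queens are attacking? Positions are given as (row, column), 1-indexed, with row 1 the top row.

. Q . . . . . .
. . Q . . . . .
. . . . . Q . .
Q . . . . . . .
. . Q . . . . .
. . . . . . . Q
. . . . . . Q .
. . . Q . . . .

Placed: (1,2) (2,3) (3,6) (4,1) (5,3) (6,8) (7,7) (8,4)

4

Same column: (2,3)–(5,3) (column 3).
Same diagonal: (1,2)–(2,3) (|1−2| = |2−3| = 1); (2,3)–(4,1) (|2−4| = |3−1| = 2); (6,8)–(7,7) (|6−7| = |8−7| = 1).
Total attacking pairs: 4.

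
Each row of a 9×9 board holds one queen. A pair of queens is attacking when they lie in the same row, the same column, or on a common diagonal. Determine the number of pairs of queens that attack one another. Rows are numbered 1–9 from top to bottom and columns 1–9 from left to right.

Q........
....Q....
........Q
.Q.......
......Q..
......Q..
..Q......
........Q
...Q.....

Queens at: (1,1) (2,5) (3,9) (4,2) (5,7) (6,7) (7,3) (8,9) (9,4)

Same column: (3,9)–(8,9) (column 9); (5,7)–(6,7) (column 7).
Same diagonal: (3,9)–(5,7) (|3−5| = |9−7| = 2); (6,7)–(8,9) (|6−8| = |7−9| = 2); (6,7)–(9,4) (|6−9| = |7−4| = 3).
Total attacking pairs: 5.

5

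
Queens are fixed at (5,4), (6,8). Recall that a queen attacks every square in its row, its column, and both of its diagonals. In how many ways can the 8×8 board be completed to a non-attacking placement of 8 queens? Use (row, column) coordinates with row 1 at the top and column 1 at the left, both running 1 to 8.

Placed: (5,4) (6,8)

Branch on row 1: col 1 → 0; col 2 → 1; col 5 → 0; col 6 → 2; col 7 → 0.
Sum: 0 + 1 + 0 + 2 + 0 = 3.

3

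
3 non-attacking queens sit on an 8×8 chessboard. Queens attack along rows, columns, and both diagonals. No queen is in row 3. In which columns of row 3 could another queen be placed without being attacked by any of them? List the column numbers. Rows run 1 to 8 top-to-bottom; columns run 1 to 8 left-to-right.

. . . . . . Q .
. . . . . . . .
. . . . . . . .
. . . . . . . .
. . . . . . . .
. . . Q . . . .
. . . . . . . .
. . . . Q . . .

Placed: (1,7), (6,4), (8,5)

columns 2, 3, 6, 8

(1,7) attacks row 3 at column 7 and diagonals 5.
(6,4) attacks row 3 at column 4 and diagonals 1, 7.
(8,5) attacks row 3 at column 5.
Attacked columns: {1, 4, 5, 7}. Safe: {2, 3, 6, 8}.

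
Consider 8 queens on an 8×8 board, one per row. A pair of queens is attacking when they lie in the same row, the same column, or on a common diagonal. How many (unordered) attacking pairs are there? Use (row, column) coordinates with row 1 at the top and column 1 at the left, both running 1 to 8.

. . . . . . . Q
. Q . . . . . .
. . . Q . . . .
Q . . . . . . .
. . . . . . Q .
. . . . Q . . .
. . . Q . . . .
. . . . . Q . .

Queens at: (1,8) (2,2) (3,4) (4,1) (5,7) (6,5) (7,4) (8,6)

3

Same column: (3,4)–(7,4) (column 4).
Same diagonal: (4,1)–(7,4) (|4−7| = |1−4| = 3); (6,5)–(7,4) (|6−7| = |5−4| = 1).
Total attacking pairs: 3.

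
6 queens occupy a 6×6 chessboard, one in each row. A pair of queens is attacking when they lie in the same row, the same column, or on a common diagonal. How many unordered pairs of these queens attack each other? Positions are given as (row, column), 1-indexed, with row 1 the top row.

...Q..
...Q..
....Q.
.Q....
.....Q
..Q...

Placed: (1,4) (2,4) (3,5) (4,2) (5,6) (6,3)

Same column: (1,4)–(2,4) (column 4).
Same diagonal: (2,4)–(3,5) (|2−3| = |4−5| = 1); (2,4)–(4,2) (|2−4| = |4−2| = 2).
Total attacking pairs: 3.

3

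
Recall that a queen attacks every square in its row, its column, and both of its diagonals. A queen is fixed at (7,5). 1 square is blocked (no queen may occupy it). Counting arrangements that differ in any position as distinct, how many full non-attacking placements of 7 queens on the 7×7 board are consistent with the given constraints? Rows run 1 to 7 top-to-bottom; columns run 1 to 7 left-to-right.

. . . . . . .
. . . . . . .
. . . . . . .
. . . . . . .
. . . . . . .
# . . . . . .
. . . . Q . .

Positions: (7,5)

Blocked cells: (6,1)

4

Branch on row 1: col 1 → 1; col 2 → 0; col 3 → 1; col 4 → 1; col 6 → 0; col 7 → 1.
Sum: 1 + 0 + 1 + 1 + 0 + 1 = 4.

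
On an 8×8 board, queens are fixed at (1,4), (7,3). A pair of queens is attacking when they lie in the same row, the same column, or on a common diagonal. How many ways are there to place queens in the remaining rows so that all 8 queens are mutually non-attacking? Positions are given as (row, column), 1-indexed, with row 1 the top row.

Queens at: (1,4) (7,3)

Branch on row 2: col 1 → 1; col 2 → 2; col 6 → 2; col 7 → 1.
Sum: 1 + 2 + 2 + 1 = 6.

6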